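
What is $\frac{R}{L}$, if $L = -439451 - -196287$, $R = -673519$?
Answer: $\frac{673519}{243164} \approx 2.7698$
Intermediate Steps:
$L = -243164$ ($L = -439451 + 196287 = -243164$)
$\frac{R}{L} = - \frac{673519}{-243164} = \left(-673519\right) \left(- \frac{1}{243164}\right) = \frac{673519}{243164}$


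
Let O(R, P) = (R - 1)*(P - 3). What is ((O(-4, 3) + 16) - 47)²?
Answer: 961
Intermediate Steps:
O(R, P) = (-1 + R)*(-3 + P)
((O(-4, 3) + 16) - 47)² = (((3 - 1*3 - 3*(-4) + 3*(-4)) + 16) - 47)² = (((3 - 3 + 12 - 12) + 16) - 47)² = ((0 + 16) - 47)² = (16 - 47)² = (-31)² = 961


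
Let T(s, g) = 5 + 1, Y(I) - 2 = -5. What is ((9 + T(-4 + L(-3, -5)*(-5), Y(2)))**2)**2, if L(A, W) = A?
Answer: 50625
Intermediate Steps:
Y(I) = -3 (Y(I) = 2 - 5 = -3)
T(s, g) = 6
((9 + T(-4 + L(-3, -5)*(-5), Y(2)))**2)**2 = ((9 + 6)**2)**2 = (15**2)**2 = 225**2 = 50625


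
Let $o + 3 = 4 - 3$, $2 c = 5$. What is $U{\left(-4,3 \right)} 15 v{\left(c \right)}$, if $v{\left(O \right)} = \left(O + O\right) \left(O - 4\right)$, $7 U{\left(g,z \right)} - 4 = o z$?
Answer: $\frac{225}{7} \approx 32.143$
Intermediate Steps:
$c = \frac{5}{2}$ ($c = \frac{1}{2} \cdot 5 = \frac{5}{2} \approx 2.5$)
$o = -2$ ($o = -3 + \left(4 - 3\right) = -3 + 1 = -2$)
$U{\left(g,z \right)} = \frac{4}{7} - \frac{2 z}{7}$ ($U{\left(g,z \right)} = \frac{4}{7} + \frac{\left(-2\right) z}{7} = \frac{4}{7} - \frac{2 z}{7}$)
$v{\left(O \right)} = 2 O \left(-4 + O\right)$
$U{\left(-4,3 \right)} 15 v{\left(c \right)} = \left(\frac{4}{7} - \frac{6}{7}\right) 15 \cdot 2 \cdot \frac{5}{2} \left(-4 + \frac{5}{2}\right) = \left(\frac{4}{7} - \frac{6}{7}\right) 15 \cdot 2 \cdot \frac{5}{2} \left(- \frac{3}{2}\right) = \left(- \frac{2}{7}\right) 15 \left(- \frac{15}{2}\right) = \left(- \frac{30}{7}\right) \left(- \frac{15}{2}\right) = \frac{225}{7}$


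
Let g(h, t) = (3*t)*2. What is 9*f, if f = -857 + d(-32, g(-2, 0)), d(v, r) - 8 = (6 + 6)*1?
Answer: -7533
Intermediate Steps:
g(h, t) = 6*t
d(v, r) = 20 (d(v, r) = 8 + (6 + 6)*1 = 8 + 12*1 = 8 + 12 = 20)
f = -837 (f = -857 + 20 = -837)
9*f = 9*(-837) = -7533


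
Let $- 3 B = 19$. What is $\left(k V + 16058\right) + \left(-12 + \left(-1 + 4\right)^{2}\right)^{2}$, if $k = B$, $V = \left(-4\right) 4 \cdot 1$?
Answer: $\frac{48505}{3} \approx 16168.0$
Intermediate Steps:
$V = -16$ ($V = \left(-16\right) 1 = -16$)
$B = - \frac{19}{3}$ ($B = \left(- \frac{1}{3}\right) 19 = - \frac{19}{3} \approx -6.3333$)
$k = - \frac{19}{3} \approx -6.3333$
$\left(k V + 16058\right) + \left(-12 + \left(-1 + 4\right)^{2}\right)^{2} = \left(\left(- \frac{19}{3}\right) \left(-16\right) + 16058\right) + \left(-12 + \left(-1 + 4\right)^{2}\right)^{2} = \left(\frac{304}{3} + 16058\right) + \left(-12 + 3^{2}\right)^{2} = \frac{48478}{3} + \left(-12 + 9\right)^{2} = \frac{48478}{3} + \left(-3\right)^{2} = \frac{48478}{3} + 9 = \frac{48505}{3}$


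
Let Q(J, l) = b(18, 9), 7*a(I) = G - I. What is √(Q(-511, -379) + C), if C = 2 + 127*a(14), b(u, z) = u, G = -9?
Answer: 3*I*√2163/7 ≈ 19.932*I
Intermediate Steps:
a(I) = -9/7 - I/7 (a(I) = (-9 - I)/7 = -9/7 - I/7)
Q(J, l) = 18
C = -2907/7 (C = 2 + 127*(-9/7 - ⅐*14) = 2 + 127*(-9/7 - 2) = 2 + 127*(-23/7) = 2 - 2921/7 = -2907/7 ≈ -415.29)
√(Q(-511, -379) + C) = √(18 - 2907/7) = √(-2781/7) = 3*I*√2163/7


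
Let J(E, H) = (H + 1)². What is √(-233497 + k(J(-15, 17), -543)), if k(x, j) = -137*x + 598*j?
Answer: I*√602599 ≈ 776.27*I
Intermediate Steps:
J(E, H) = (1 + H)²
√(-233497 + k(J(-15, 17), -543)) = √(-233497 + (-137*(1 + 17)² + 598*(-543))) = √(-233497 + (-137*18² - 324714)) = √(-233497 + (-137*324 - 324714)) = √(-233497 + (-44388 - 324714)) = √(-233497 - 369102) = √(-602599) = I*√602599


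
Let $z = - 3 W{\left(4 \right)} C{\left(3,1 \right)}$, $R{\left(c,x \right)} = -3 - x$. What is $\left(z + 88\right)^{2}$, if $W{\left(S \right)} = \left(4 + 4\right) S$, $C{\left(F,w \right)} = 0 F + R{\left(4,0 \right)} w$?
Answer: $141376$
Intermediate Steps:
$C{\left(F,w \right)} = - 3 w$ ($C{\left(F,w \right)} = 0 F + \left(-3 - 0\right) w = 0 + \left(-3 + 0\right) w = 0 - 3 w = - 3 w$)
$W{\left(S \right)} = 8 S$
$z = 288$ ($z = - 3 \cdot 8 \cdot 4 \left(\left(-3\right) 1\right) = \left(-3\right) 32 \left(-3\right) = \left(-96\right) \left(-3\right) = 288$)
$\left(z + 88\right)^{2} = \left(288 + 88\right)^{2} = 376^{2} = 141376$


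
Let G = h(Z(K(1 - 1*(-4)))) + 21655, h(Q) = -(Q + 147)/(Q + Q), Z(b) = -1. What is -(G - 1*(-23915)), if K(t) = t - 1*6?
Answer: -45643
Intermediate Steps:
K(t) = -6 + t (K(t) = t - 6 = -6 + t)
h(Q) = -(147 + Q)/(2*Q)
G = 21728 (G = (½)*(-147 - 1*(-1))/(-1) + 21655 = (½)*(-1)*(-147 + 1) + 21655 = (½)*(-1)*(-146) + 21655 = 73 + 21655 = 21728)
-(G - 1*(-23915)) = -(21728 - 1*(-23915)) = -(21728 + 23915) = -1*45643 = -45643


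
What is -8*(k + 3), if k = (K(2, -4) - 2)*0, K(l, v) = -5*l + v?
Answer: -24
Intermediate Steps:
K(l, v) = v - 5*l
k = 0 (k = ((-4 - 5*2) - 2)*0 = ((-4 - 10) - 2)*0 = (-14 - 2)*0 = -16*0 = 0)
-8*(k + 3) = -8*(0 + 3) = -8*3 = -24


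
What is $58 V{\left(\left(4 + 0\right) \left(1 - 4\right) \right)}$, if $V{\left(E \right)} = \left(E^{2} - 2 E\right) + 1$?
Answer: $9802$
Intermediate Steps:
$V{\left(E \right)} = 1 + E^{2} - 2 E$
$58 V{\left(\left(4 + 0\right) \left(1 - 4\right) \right)} = 58 \left(1 + \left(\left(4 + 0\right) \left(1 - 4\right)\right)^{2} - 2 \left(4 + 0\right) \left(1 - 4\right)\right) = 58 \left(1 + \left(4 \left(-3\right)\right)^{2} - 2 \cdot 4 \left(-3\right)\right) = 58 \left(1 + \left(-12\right)^{2} - -24\right) = 58 \left(1 + 144 + 24\right) = 58 \cdot 169 = 9802$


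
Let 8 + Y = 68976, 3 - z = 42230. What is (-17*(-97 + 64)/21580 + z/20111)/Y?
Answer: -69228953/2302445643680 ≈ -3.0068e-5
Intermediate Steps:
z = -42227 (z = 3 - 1*42230 = 3 - 42230 = -42227)
Y = 68968 (Y = -8 + 68976 = 68968)
(-17*(-97 + 64)/21580 + z/20111)/Y = (-17*(-97 + 64)/21580 - 42227/20111)/68968 = (-17*(-33)*(1/21580) - 42227*1/20111)*(1/68968) = (561*(1/21580) - 42227/20111)*(1/68968) = (561/21580 - 42227/20111)*(1/68968) = -69228953/33384260*1/68968 = -69228953/2302445643680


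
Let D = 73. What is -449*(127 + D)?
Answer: -89800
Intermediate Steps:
-449*(127 + D) = -449*(127 + 73) = -449*200 = -89800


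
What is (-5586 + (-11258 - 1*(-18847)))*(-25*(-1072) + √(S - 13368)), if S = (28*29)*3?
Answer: 53680400 + 4006*I*√2733 ≈ 5.368e+7 + 2.0943e+5*I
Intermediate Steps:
S = 2436 (S = 812*3 = 2436)
(-5586 + (-11258 - 1*(-18847)))*(-25*(-1072) + √(S - 13368)) = (-5586 + (-11258 - 1*(-18847)))*(-25*(-1072) + √(2436 - 13368)) = (-5586 + (-11258 + 18847))*(26800 + √(-10932)) = (-5586 + 7589)*(26800 + 2*I*√2733) = 2003*(26800 + 2*I*√2733) = 53680400 + 4006*I*√2733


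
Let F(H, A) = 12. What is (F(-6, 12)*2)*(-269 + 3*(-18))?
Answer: -7752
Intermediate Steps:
(F(-6, 12)*2)*(-269 + 3*(-18)) = (12*2)*(-269 + 3*(-18)) = 24*(-269 - 54) = 24*(-323) = -7752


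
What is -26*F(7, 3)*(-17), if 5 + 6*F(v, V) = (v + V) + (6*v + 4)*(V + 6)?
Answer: 92599/3 ≈ 30866.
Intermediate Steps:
F(v, V) = -⅚ + V/6 + v/6 + (4 + 6*v)*(6 + V)/6 (F(v, V) = -⅚ + ((v + V) + (6*v + 4)*(V + 6))/6 = -⅚ + ((V + v) + (4 + 6*v)*(6 + V))/6 = -⅚ + (V + v + (4 + 6*v)*(6 + V))/6 = -⅚ + (V/6 + v/6 + (4 + 6*v)*(6 + V)/6) = -⅚ + V/6 + v/6 + (4 + 6*v)*(6 + V)/6)
-26*F(7, 3)*(-17) = -26*(19/6 + (⅚)*3 + (37/6)*7 + 3*7)*(-17) = -26*(19/6 + 5/2 + 259/6 + 21)*(-17) = -26*419/6*(-17) = -5447/3*(-17) = 92599/3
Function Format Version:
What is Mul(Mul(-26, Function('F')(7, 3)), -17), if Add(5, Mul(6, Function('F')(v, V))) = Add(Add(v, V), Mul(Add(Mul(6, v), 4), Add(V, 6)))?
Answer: Rational(92599, 3) ≈ 30866.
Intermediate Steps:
Function('F')(v, V) = Add(Rational(-5, 6), Mul(Rational(1, 6), V), Mul(Rational(1, 6), v), Mul(Rational(1, 6), Add(4, Mul(6, v)), Add(6, V))) (Function('F')(v, V) = Add(Rational(-5, 6), Mul(Rational(1, 6), Add(Add(v, V), Mul(Add(Mul(6, v), 4), Add(V, 6))))) = Add(Rational(-5, 6), Mul(Rational(1, 6), Add(Add(V, v), Mul(Add(4, Mul(6, v)), Add(6, V))))) = Add(Rational(-5, 6), Mul(Rational(1, 6), Add(V, v, Mul(Add(4, Mul(6, v)), Add(6, V))))) = Add(Rational(-5, 6), Add(Mul(Rational(1, 6), V), Mul(Rational(1, 6), v), Mul(Rational(1, 6), Add(4, Mul(6, v)), Add(6, V)))) = Add(Rational(-5, 6), Mul(Rational(1, 6), V), Mul(Rational(1, 6), v), Mul(Rational(1, 6), Add(4, Mul(6, v)), Add(6, V))))
Mul(Mul(-26, Function('F')(7, 3)), -17) = Mul(Mul(-26, Add(Rational(19, 6), Mul(Rational(5, 6), 3), Mul(Rational(37, 6), 7), Mul(3, 7))), -17) = Mul(Mul(-26, Add(Rational(19, 6), Rational(5, 2), Rational(259, 6), 21)), -17) = Mul(Mul(-26, Rational(419, 6)), -17) = Mul(Rational(-5447, 3), -17) = Rational(92599, 3)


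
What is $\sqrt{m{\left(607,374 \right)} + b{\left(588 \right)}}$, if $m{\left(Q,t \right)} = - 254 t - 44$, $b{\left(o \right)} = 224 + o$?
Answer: $2 i \sqrt{23557} \approx 306.97 i$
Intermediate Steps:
$m{\left(Q,t \right)} = -44 - 254 t$
$\sqrt{m{\left(607,374 \right)} + b{\left(588 \right)}} = \sqrt{\left(-44 - 94996\right) + \left(224 + 588\right)} = \sqrt{\left(-44 - 94996\right) + 812} = \sqrt{-95040 + 812} = \sqrt{-94228} = 2 i \sqrt{23557}$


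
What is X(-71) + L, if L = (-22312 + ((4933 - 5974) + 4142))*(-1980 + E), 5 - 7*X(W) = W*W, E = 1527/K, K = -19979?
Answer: 5319802378475/139853 ≈ 3.8039e+7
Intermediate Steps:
E = -1527/19979 (E = 1527/(-19979) = 1527*(-1/19979) = -1527/19979 ≈ -0.076430)
X(W) = 5/7 - W²/7 (X(W) = 5/7 - W*W/7 = 5/7 - W²/7)
L = 759986141817/19979 (L = (-22312 + ((4933 - 5974) + 4142))*(-1980 - 1527/19979) = (-22312 + (-1041 + 4142))*(-39559947/19979) = (-22312 + 3101)*(-39559947/19979) = -19211*(-39559947/19979) = 759986141817/19979 ≈ 3.8039e+7)
X(-71) + L = (5/7 - ⅐*(-71)²) + 759986141817/19979 = (5/7 - ⅐*5041) + 759986141817/19979 = (5/7 - 5041/7) + 759986141817/19979 = -5036/7 + 759986141817/19979 = 5319802378475/139853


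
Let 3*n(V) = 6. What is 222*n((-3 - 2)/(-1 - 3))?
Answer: 444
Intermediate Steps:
n(V) = 2 (n(V) = (⅓)*6 = 2)
222*n((-3 - 2)/(-1 - 3)) = 222*2 = 444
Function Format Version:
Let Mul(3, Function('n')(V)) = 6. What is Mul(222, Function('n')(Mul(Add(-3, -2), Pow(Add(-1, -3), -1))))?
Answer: 444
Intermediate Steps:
Function('n')(V) = 2 (Function('n')(V) = Mul(Rational(1, 3), 6) = 2)
Mul(222, Function('n')(Mul(Add(-3, -2), Pow(Add(-1, -3), -1)))) = Mul(222, 2) = 444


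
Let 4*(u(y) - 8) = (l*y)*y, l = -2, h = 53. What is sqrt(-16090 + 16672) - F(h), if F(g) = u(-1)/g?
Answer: -15/106 + sqrt(582) ≈ 23.983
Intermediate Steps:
u(y) = 8 - y**2/2 (u(y) = 8 + ((-2*y)*y)/4 = 8 + (-2*y**2)/4 = 8 - y**2/2)
F(g) = 15/(2*g) (F(g) = (8 - 1/2*(-1)**2)/g = (8 - 1/2*1)/g = (8 - 1/2)/g = 15/(2*g))
sqrt(-16090 + 16672) - F(h) = sqrt(-16090 + 16672) - 15/(2*53) = sqrt(582) - 15/(2*53) = sqrt(582) - 1*15/106 = sqrt(582) - 15/106 = -15/106 + sqrt(582)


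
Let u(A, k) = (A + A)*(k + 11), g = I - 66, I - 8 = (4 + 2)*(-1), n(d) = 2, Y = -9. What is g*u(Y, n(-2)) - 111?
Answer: 14865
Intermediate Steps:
I = 2 (I = 8 + (4 + 2)*(-1) = 8 + 6*(-1) = 8 - 6 = 2)
g = -64 (g = 2 - 66 = -64)
u(A, k) = 2*A*(11 + k) (u(A, k) = (2*A)*(11 + k) = 2*A*(11 + k))
g*u(Y, n(-2)) - 111 = -128*(-9)*(11 + 2) - 111 = -128*(-9)*13 - 111 = -64*(-234) - 111 = 14976 - 111 = 14865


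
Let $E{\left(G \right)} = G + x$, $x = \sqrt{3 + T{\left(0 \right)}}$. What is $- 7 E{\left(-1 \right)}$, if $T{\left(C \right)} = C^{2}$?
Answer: $7 - 7 \sqrt{3} \approx -5.1244$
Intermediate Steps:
$x = \sqrt{3}$ ($x = \sqrt{3 + 0^{2}} = \sqrt{3 + 0} = \sqrt{3} \approx 1.732$)
$E{\left(G \right)} = G + \sqrt{3}$
$- 7 E{\left(-1 \right)} = - 7 \left(-1 + \sqrt{3}\right) = 7 - 7 \sqrt{3}$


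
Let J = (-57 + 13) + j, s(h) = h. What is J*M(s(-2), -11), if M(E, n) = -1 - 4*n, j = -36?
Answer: -3440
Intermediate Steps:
J = -80 (J = (-57 + 13) - 36 = -44 - 36 = -80)
J*M(s(-2), -11) = -80*(-1 - 4*(-11)) = -80*(-1 + 44) = -80*43 = -3440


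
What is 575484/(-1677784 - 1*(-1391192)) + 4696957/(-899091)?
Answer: -465880696397/64418071968 ≈ -7.2321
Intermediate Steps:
575484/(-1677784 - 1*(-1391192)) + 4696957/(-899091) = 575484/(-1677784 + 1391192) + 4696957*(-1/899091) = 575484/(-286592) - 4696957/899091 = 575484*(-1/286592) - 4696957/899091 = -143871/71648 - 4696957/899091 = -465880696397/64418071968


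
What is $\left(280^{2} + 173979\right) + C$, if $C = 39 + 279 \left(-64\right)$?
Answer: $234562$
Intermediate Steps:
$C = -17817$ ($C = 39 - 17856 = -17817$)
$\left(280^{2} + 173979\right) + C = \left(280^{2} + 173979\right) - 17817 = \left(78400 + 173979\right) - 17817 = 252379 - 17817 = 234562$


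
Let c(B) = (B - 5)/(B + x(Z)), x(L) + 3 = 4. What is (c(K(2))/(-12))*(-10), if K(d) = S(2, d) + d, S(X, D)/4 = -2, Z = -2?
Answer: 11/6 ≈ 1.8333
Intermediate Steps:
S(X, D) = -8 (S(X, D) = 4*(-2) = -8)
K(d) = -8 + d
x(L) = 1 (x(L) = -3 + 4 = 1)
c(B) = (-5 + B)/(1 + B) (c(B) = (B - 5)/(B + 1) = (-5 + B)/(1 + B))
(c(K(2))/(-12))*(-10) = (((-5 + (-8 + 2))/(1 + (-8 + 2)))/(-12))*(-10) = (((-5 - 6)/(1 - 6))*(-1/12))*(-10) = ((-11/(-5))*(-1/12))*(-10) = (-⅕*(-11)*(-1/12))*(-10) = ((11/5)*(-1/12))*(-10) = -11/60*(-10) = 11/6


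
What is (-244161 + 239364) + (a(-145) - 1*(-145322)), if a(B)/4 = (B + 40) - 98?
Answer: 139713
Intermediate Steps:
a(B) = -232 + 4*B (a(B) = 4*((B + 40) - 98) = 4*((40 + B) - 98) = 4*(-58 + B) = -232 + 4*B)
(-244161 + 239364) + (a(-145) - 1*(-145322)) = (-244161 + 239364) + ((-232 + 4*(-145)) - 1*(-145322)) = -4797 + ((-232 - 580) + 145322) = -4797 + (-812 + 145322) = -4797 + 144510 = 139713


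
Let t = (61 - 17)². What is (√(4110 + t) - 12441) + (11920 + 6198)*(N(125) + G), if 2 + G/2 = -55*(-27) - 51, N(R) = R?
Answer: 54142261 + √6046 ≈ 5.4142e+7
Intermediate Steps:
G = 2864 (G = -4 + 2*(-55*(-27) - 51) = -4 + 2*(1485 - 51) = -4 + 2*1434 = -4 + 2868 = 2864)
t = 1936 (t = 44² = 1936)
(√(4110 + t) - 12441) + (11920 + 6198)*(N(125) + G) = (√(4110 + 1936) - 12441) + (11920 + 6198)*(125 + 2864) = (√6046 - 12441) + 18118*2989 = (-12441 + √6046) + 54154702 = 54142261 + √6046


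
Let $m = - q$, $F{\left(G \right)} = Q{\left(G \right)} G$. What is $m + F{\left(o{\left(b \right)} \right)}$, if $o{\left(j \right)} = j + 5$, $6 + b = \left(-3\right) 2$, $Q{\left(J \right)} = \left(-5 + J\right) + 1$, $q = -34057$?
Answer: $34134$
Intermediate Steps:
$Q{\left(J \right)} = -4 + J$
$b = -12$ ($b = -6 - 6 = -12$)
$o{\left(j \right)} = 5 + j$
$F{\left(G \right)} = G \left(-4 + G\right)$ ($F{\left(G \right)} = \left(-4 + G\right) G = G \left(-4 + G\right)$)
$m = 34057$ ($m = \left(-1\right) \left(-34057\right) = 34057$)
$m + F{\left(o{\left(b \right)} \right)} = 34057 + \left(5 - 12\right) \left(-4 + \left(5 - 12\right)\right) = 34057 - 7 \left(-4 - 7\right) = 34057 - -77 = 34057 + 77 = 34134$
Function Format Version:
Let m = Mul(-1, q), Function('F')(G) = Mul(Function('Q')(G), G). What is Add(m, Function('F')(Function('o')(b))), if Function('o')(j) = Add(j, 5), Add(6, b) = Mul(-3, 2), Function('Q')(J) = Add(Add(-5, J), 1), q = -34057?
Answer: 34134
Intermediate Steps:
Function('Q')(J) = Add(-4, J)
b = -12 (b = Add(-6, Mul(-3, 2)) = Add(-6, -6) = -12)
Function('o')(j) = Add(5, j)
Function('F')(G) = Mul(G, Add(-4, G)) (Function('F')(G) = Mul(Add(-4, G), G) = Mul(G, Add(-4, G)))
m = 34057 (m = Mul(-1, -34057) = 34057)
Add(m, Function('F')(Function('o')(b))) = Add(34057, Mul(Add(5, -12), Add(-4, Add(5, -12)))) = Add(34057, Mul(-7, Add(-4, -7))) = Add(34057, Mul(-7, -11)) = Add(34057, 77) = 34134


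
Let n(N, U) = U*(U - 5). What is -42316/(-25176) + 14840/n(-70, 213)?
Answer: 5855156/2904681 ≈ 2.0158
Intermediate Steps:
n(N, U) = U*(-5 + U)
-42316/(-25176) + 14840/n(-70, 213) = -42316/(-25176) + 14840/((213*(-5 + 213))) = -42316*(-1/25176) + 14840/((213*208)) = 10579/6294 + 14840/44304 = 10579/6294 + 14840*(1/44304) = 10579/6294 + 1855/5538 = 5855156/2904681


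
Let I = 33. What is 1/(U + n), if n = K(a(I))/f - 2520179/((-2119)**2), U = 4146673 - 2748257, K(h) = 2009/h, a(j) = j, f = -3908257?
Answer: 579107204259441/809832455108911517908 ≈ 7.1509e-7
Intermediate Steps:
U = 1398416
n = -325042758927548/579107204259441 (n = (2009/33)/(-3908257) - 2520179/((-2119)**2) = (2009*(1/33))*(-1/3908257) - 2520179/4490161 = (2009/33)*(-1/3908257) - 2520179*1/4490161 = -2009/128972481 - 2520179/4490161 = -325042758927548/579107204259441 ≈ -0.56128)
1/(U + n) = 1/(1398416 - 325042758927548/579107204259441) = 1/(809832455108911517908/579107204259441) = 579107204259441/809832455108911517908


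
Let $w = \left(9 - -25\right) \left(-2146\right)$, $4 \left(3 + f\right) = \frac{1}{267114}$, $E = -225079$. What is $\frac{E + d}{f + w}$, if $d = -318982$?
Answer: $\frac{581305239816}{77962028951} \approx 7.4563$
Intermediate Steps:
$f = - \frac{3205367}{1068456}$ ($f = -3 + \frac{1}{4 \cdot 267114} = -3 + \frac{1}{4} \cdot \frac{1}{267114} = -3 + \frac{1}{1068456} = - \frac{3205367}{1068456} \approx -3.0$)
$w = -72964$ ($w = \left(9 + 25\right) \left(-2146\right) = 34 \left(-2146\right) = -72964$)
$\frac{E + d}{f + w} = \frac{-225079 - 318982}{- \frac{3205367}{1068456} - 72964} = - \frac{544061}{- \frac{77962028951}{1068456}} = \left(-544061\right) \left(- \frac{1068456}{77962028951}\right) = \frac{581305239816}{77962028951}$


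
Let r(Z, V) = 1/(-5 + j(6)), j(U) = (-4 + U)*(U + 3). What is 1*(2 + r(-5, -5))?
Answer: 27/13 ≈ 2.0769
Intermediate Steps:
j(U) = (-4 + U)*(3 + U)
r(Z, V) = 1/13 (r(Z, V) = 1/(-5 + (-12 + 6**2 - 1*6)) = 1/(-5 + (-12 + 36 - 6)) = 1/(-5 + 18) = 1/13)
1*(2 + r(-5, -5)) = 1*(2 + 1/13) = 1*(27/13) = 27/13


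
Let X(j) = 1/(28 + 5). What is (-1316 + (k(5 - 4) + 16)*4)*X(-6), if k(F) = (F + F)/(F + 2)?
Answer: -3748/99 ≈ -37.859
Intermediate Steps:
k(F) = 2*F/(2 + F) (k(F) = (2*F)/(2 + F) = 2*F/(2 + F))
X(j) = 1/33
(-1316 + (k(5 - 4) + 16)*4)*X(-6) = (-1316 + (2*(5 - 4)/(2 + (5 - 4)) + 16)*4)*(1/33) = (-1316 + (2*1/(2 + 1) + 16)*4)*(1/33) = (-1316 + (2*1/3 + 16)*4)*(1/33) = (-1316 + (2*1*(⅓) + 16)*4)*(1/33) = (-1316 + (⅔ + 16)*4)*(1/33) = (-1316 + (50/3)*4)*(1/33) = (-1316 + 200/3)*(1/33) = -3748/3*1/33 = -3748/99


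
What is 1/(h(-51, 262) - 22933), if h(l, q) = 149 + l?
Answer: -1/22835 ≈ -4.3792e-5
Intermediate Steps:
1/(h(-51, 262) - 22933) = 1/((149 - 51) - 22933) = 1/(98 - 22933) = 1/(-22835) = -1/22835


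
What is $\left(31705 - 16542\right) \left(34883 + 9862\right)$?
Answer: $678468435$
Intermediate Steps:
$\left(31705 - 16542\right) \left(34883 + 9862\right) = 15163 \cdot 44745 = 678468435$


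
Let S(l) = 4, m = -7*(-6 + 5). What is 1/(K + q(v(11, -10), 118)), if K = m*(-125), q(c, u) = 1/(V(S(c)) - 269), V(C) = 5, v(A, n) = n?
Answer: -264/231001 ≈ -0.0011429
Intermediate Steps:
m = 7 (m = -7*(-1) = 7)
q(c, u) = -1/264 (q(c, u) = 1/(5 - 269) = 1/(-264) = -1/264)
K = -875 (K = 7*(-125) = -875)
1/(K + q(v(11, -10), 118)) = 1/(-875 - 1/264) = 1/(-231001/264) = -264/231001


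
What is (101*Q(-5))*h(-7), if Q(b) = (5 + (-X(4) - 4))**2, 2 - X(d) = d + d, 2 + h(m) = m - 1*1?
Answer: -49490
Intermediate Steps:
h(m) = -3 + m (h(m) = -2 + (m - 1*1) = -2 + (m - 1) = -2 + (-1 + m) = -3 + m)
X(d) = 2 - 2*d (X(d) = 2 - (d + d) = 2 - 2*d)
Q(b) = 49 (Q(b) = (5 + (-(2 - 2*4) - 4))**2 = (5 + (-(2 - 8) - 4))**2 = (5 + (-1*(-6) - 4))**2 = (5 + (6 - 4))**2 = (5 + 2)**2 = 7**2 = 49)
(101*Q(-5))*h(-7) = (101*49)*(-3 - 7) = 4949*(-10) = -49490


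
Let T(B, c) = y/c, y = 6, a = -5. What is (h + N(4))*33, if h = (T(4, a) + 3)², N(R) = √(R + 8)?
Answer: 2673/25 + 66*√3 ≈ 221.24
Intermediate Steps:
T(B, c) = 6/c
N(R) = √(8 + R)
h = 81/25 (h = (6/(-5) + 3)² = (6*(-⅕) + 3)² = (-6/5 + 3)² = (9/5)² = 81/25 ≈ 3.2400)
(h + N(4))*33 = (81/25 + √(8 + 4))*33 = (81/25 + √12)*33 = (81/25 + 2*√3)*33 = 2673/25 + 66*√3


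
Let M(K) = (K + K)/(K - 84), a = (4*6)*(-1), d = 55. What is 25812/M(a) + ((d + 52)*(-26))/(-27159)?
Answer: 1577316025/27159 ≈ 58077.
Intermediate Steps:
a = -24 (a = 24*(-1) = -24)
M(K) = 2*K/(-84 + K) (M(K) = (2*K)/(-84 + K) = 2*K/(-84 + K))
25812/M(a) + ((d + 52)*(-26))/(-27159) = 25812/((2*(-24)/(-84 - 24))) + ((55 + 52)*(-26))/(-27159) = 25812/((2*(-24)/(-108))) + (107*(-26))*(-1/27159) = 25812/((2*(-24)*(-1/108))) - 2782*(-1/27159) = 25812/(4/9) + 2782/27159 = 25812*(9/4) + 2782/27159 = 58077 + 2782/27159 = 1577316025/27159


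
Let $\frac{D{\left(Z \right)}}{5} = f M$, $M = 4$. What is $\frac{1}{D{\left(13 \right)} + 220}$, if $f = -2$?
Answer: $\frac{1}{180} \approx 0.0055556$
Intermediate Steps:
$D{\left(Z \right)} = -40$ ($D{\left(Z \right)} = 5 \left(\left(-2\right) 4\right) = 5 \left(-8\right) = -40$)
$\frac{1}{D{\left(13 \right)} + 220} = \frac{1}{-40 + 220} = \frac{1}{180}$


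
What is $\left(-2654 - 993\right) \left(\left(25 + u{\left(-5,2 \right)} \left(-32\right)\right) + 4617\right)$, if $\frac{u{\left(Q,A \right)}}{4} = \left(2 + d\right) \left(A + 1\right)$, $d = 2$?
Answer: $-11327582$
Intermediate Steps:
$u{\left(Q,A \right)} = 16 + 16 A$ ($u{\left(Q,A \right)} = 4 \left(2 + 2\right) \left(A + 1\right) = 4 \cdot 4 \left(1 + A\right) = 4 \left(4 + 4 A\right) = 16 + 16 A$)
$\left(-2654 - 993\right) \left(\left(25 + u{\left(-5,2 \right)} \left(-32\right)\right) + 4617\right) = \left(-2654 - 993\right) \left(\left(25 + \left(16 + 16 \cdot 2\right) \left(-32\right)\right) + 4617\right) = - 3647 \left(\left(25 + \left(16 + 32\right) \left(-32\right)\right) + 4617\right) = - 3647 \left(\left(25 + 48 \left(-32\right)\right) + 4617\right) = - 3647 \left(\left(25 - 1536\right) + 4617\right) = - 3647 \left(-1511 + 4617\right) = \left(-3647\right) 3106 = -11327582$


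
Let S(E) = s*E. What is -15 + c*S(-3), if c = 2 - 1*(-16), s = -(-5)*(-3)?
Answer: 795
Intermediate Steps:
s = -15 (s = -1*15 = -15)
S(E) = -15*E
c = 18 (c = 2 + 16 = 18)
-15 + c*S(-3) = -15 + 18*(-15*(-3)) = -15 + 18*45 = -15 + 810 = 795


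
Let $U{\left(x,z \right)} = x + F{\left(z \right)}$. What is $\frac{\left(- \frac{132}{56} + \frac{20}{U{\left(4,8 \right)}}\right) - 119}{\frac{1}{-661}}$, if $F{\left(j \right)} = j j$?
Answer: $\frac{19045393}{238} \approx 80023.0$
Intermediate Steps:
$F{\left(j \right)} = j^{2}$
$U{\left(x,z \right)} = x + z^{2}$
$\frac{\left(- \frac{132}{56} + \frac{20}{U{\left(4,8 \right)}}\right) - 119}{\frac{1}{-661}} = \frac{\left(- \frac{132}{56} + \frac{20}{4 + 8^{2}}\right) - 119}{\frac{1}{-661}} = \frac{\left(\left(-132\right) \frac{1}{56} + \frac{20}{4 + 64}\right) - 119}{- \frac{1}{661}} = \left(\left(- \frac{33}{14} + \frac{20}{68}\right) - 119\right) \left(-661\right) = \left(\left(- \frac{33}{14} + 20 \cdot \frac{1}{68}\right) - 119\right) \left(-661\right) = \left(\left(- \frac{33}{14} + \frac{5}{17}\right) - 119\right) \left(-661\right) = \left(- \frac{491}{238} - 119\right) \left(-661\right) = \left(- \frac{28813}{238}\right) \left(-661\right) = \frac{19045393}{238}$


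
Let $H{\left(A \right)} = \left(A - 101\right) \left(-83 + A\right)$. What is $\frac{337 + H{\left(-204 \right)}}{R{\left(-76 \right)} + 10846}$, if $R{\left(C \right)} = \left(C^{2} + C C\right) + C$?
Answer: $\frac{43936}{11161} \approx 3.9366$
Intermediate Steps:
$R{\left(C \right)} = C + 2 C^{2}$ ($R{\left(C \right)} = \left(C^{2} + C^{2}\right) + C = 2 C^{2} + C = C + 2 C^{2}$)
$H{\left(A \right)} = \left(-101 + A\right) \left(-83 + A\right)$
$\frac{337 + H{\left(-204 \right)}}{R{\left(-76 \right)} + 10846} = \frac{337 + \left(8383 + \left(-204\right)^{2} - -37536\right)}{- 76 \left(1 + 2 \left(-76\right)\right) + 10846} = \frac{337 + \left(8383 + 41616 + 37536\right)}{- 76 \left(1 - 152\right) + 10846} = \frac{337 + 87535}{\left(-76\right) \left(-151\right) + 10846} = \frac{87872}{11476 + 10846} = \frac{87872}{22322} = 87872 \cdot \frac{1}{22322} = \frac{43936}{11161}$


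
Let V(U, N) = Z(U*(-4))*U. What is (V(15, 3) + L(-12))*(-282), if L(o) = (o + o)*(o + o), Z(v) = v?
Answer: 91368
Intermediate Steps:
L(o) = 4*o² (L(o) = (2*o)*(2*o) = 4*o²)
V(U, N) = -4*U² (V(U, N) = (U*(-4))*U = (-4*U)*U = -4*U²)
(V(15, 3) + L(-12))*(-282) = (-4*15² + 4*(-12)²)*(-282) = (-4*225 + 4*144)*(-282) = (-900 + 576)*(-282) = -324*(-282) = 91368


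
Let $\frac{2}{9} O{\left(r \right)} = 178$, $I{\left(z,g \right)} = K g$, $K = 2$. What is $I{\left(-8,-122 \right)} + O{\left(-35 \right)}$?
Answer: $557$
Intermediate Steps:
$I{\left(z,g \right)} = 2 g$
$O{\left(r \right)} = 801$ ($O{\left(r \right)} = \frac{9}{2} \cdot 178 = 801$)
$I{\left(-8,-122 \right)} + O{\left(-35 \right)} = 2 \left(-122\right) + 801 = -244 + 801 = 557$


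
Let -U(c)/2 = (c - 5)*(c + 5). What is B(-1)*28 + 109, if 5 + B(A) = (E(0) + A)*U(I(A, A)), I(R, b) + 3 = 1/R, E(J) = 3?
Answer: 977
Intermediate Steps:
I(R, b) = -3 + 1/R
U(c) = -2*(-5 + c)*(5 + c) (U(c) = -2*(c - 5)*(c + 5) = -2*(-5 + c)*(5 + c))
B(A) = -5 + (3 + A)*(50 - 2*(-3 + 1/A)²)
B(-1)*28 + 109 = (103 - 6/(-1)² + 32*(-1) + 34/(-1))*28 + 109 = (103 - 6*1 - 32 + 34*(-1))*28 + 109 = (103 - 6 - 32 - 34)*28 + 109 = 31*28 + 109 = 868 + 109 = 977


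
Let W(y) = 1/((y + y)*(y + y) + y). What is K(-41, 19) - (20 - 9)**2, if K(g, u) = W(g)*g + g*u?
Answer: -146701/163 ≈ -900.01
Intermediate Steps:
W(y) = 1/(y + 4*y**2) (W(y) = 1/((2*y)*(2*y) + y) = 1/(4*y**2 + y) = 1/(y + 4*y**2))
K(g, u) = 1/(1 + 4*g) + g*u (K(g, u) = (1/(g*(1 + 4*g)))*g + g*u = 1/(1 + 4*g) + g*u)
K(-41, 19) - (20 - 9)**2 = (1 - 41*19*(1 + 4*(-41)))/(1 + 4*(-41)) - (20 - 9)**2 = (1 - 41*19*(1 - 164))/(1 - 164) - 1*11**2 = (1 - 41*19*(-163))/(-163) - 1*121 = -(1 + 126977)/163 - 121 = -1/163*126978 - 121 = -126978/163 - 121 = -146701/163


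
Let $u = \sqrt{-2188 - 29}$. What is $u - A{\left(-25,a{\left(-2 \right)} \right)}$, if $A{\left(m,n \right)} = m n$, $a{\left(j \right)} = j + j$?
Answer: $-100 + i \sqrt{2217} \approx -100.0 + 47.085 i$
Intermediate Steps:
$a{\left(j \right)} = 2 j$
$u = i \sqrt{2217}$ ($u = \sqrt{-2217} = i \sqrt{2217} \approx 47.085 i$)
$u - A{\left(-25,a{\left(-2 \right)} \right)} = i \sqrt{2217} - - 25 \cdot 2 \left(-2\right) = i \sqrt{2217} - \left(-25\right) \left(-4\right) = i \sqrt{2217} - 100 = -100 + i \sqrt{2217}$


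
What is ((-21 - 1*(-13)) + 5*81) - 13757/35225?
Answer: 13970568/35225 ≈ 396.61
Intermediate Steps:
((-21 - 1*(-13)) + 5*81) - 13757/35225 = ((-21 + 13) + 405) - 13757/35225 = (-8 + 405) - 1*13757/35225 = 397 - 13757/35225 = 13970568/35225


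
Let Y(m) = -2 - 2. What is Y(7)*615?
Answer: -2460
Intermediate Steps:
Y(m) = -4
Y(7)*615 = -4*615 = -2460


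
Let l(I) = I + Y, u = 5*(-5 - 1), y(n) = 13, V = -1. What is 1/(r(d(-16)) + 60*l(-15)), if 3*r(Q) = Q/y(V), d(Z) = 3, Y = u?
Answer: -13/35099 ≈ -0.00037038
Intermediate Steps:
u = -30 (u = 5*(-6) = -30)
Y = -30
r(Q) = Q/39 (r(Q) = (Q/13)/3 = Q/39)
l(I) = -30 + I (l(I) = I - 30 = -30 + I)
1/(r(d(-16)) + 60*l(-15)) = 1/((1/39)*3 + 60*(-30 - 15)) = 1/(1/13 + 60*(-45)) = 1/(1/13 - 2700) = 1/(-35099/13) = -13/35099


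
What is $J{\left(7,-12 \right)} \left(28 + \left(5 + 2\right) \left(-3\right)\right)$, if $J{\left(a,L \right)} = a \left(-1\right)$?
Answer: $-49$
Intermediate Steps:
$J{\left(a,L \right)} = - a$
$J{\left(7,-12 \right)} \left(28 + \left(5 + 2\right) \left(-3\right)\right) = \left(-1\right) 7 \left(28 + \left(5 + 2\right) \left(-3\right)\right) = - 7 \left(28 + 7 \left(-3\right)\right) = - 7 \left(28 - 21\right) = \left(-7\right) 7 = -49$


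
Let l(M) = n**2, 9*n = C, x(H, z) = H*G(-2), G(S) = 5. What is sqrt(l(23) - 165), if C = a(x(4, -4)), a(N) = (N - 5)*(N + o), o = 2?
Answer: sqrt(10615)/3 ≈ 34.343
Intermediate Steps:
x(H, z) = 5*H (x(H, z) = H*5 = 5*H)
a(N) = (-5 + N)*(2 + N) (a(N) = (N - 5)*(N + 2) = (-5 + N)*(2 + N))
C = 330 (C = -10 + (5*4)**2 - 15*4 = -10 + 20**2 - 3*20 = -10 + 400 - 60 = 330)
n = 110/3 (n = (1/9)*330 = 110/3 ≈ 36.667)
l(M) = 12100/9 (l(M) = (110/3)**2 = 12100/9)
sqrt(l(23) - 165) = sqrt(12100/9 - 165) = sqrt(10615/9) = sqrt(10615)/3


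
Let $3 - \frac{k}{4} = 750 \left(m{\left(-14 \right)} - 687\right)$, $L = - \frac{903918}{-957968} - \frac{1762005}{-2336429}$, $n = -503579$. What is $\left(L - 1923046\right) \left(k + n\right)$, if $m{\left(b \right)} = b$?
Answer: $- \frac{312922110829980368649775}{101737464376} \approx -3.0758 \cdot 10^{12}$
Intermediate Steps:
$L = \frac{1899942317331}{1119112108136}$ ($L = \left(-903918\right) \left(- \frac{1}{957968}\right) - - \frac{1762005}{2336429} = \frac{451959}{478984} + \frac{1762005}{2336429} = \frac{1899942317331}{1119112108136} \approx 1.6977$)
$k = 2103012$ ($k = 12 - 4 \cdot 750 \left(-14 - 687\right) = 12 - 4 \cdot 750 \left(-701\right) = 12 - -2103000 = 12 + 2103000 = 2103012$)
$\left(L - 1923046\right) \left(k + n\right) = \left(\frac{1899942317331}{1119112108136} - 1923046\right) \left(2103012 - 503579\right) = \left(- \frac{2152102163160184925}{1119112108136}\right) 1599433 = - \frac{312922110829980368649775}{101737464376}$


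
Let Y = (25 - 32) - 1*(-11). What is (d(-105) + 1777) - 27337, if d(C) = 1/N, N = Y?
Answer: -102239/4 ≈ -25560.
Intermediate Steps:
Y = 4 (Y = -7 + 11 = 4)
N = 4
d(C) = ¼ (d(C) = 1/4 = ¼)
(d(-105) + 1777) - 27337 = (¼ + 1777) - 27337 = 7109/4 - 27337 = -102239/4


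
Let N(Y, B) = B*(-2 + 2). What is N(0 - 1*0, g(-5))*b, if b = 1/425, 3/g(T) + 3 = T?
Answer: 0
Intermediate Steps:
g(T) = 3/(-3 + T)
N(Y, B) = 0 (N(Y, B) = B*0 = 0)
b = 1/425 ≈ 0.0023529
N(0 - 1*0, g(-5))*b = 0*(1/425) = 0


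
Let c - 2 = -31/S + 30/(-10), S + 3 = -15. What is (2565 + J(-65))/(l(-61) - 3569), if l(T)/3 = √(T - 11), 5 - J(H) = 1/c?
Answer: -119176048/165599317 - 601056*I*√2/165599317 ≈ -0.71967 - 0.005133*I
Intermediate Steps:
S = -18 (S = -3 - 15 = -18)
c = 13/18 (c = 2 + (-31/(-18) + 30/(-10)) = 2 + (-31*(-1/18) + 30*(-⅒)) = 2 + (31/18 - 3) = 2 - 23/18 = 13/18 ≈ 0.72222)
J(H) = 47/13 (J(H) = 5 - 1/13/18 = 5 - 1*18/13 = 5 - 18/13 = 47/13)
l(T) = 3*√(-11 + T) (l(T) = 3*√(T - 11) = 3*√(-11 + T))
(2565 + J(-65))/(l(-61) - 3569) = (2565 + 47/13)/(3*√(-11 - 61) - 3569) = 33392/(13*(3*√(-72) - 3569)) = 33392/(13*(3*(6*I*√2) - 3569)) = 33392/(13*(18*I*√2 - 3569)) = 33392/(13*(-3569 + 18*I*√2))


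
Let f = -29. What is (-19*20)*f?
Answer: 11020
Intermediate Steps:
(-19*20)*f = -19*20*(-29) = -380*(-29) = 11020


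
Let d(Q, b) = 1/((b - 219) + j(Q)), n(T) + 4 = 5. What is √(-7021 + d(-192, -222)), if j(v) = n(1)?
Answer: 3*I*√37757390/220 ≈ 83.791*I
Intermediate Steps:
n(T) = 1 (n(T) = -4 + 5 = 1)
j(v) = 1
d(Q, b) = 1/(-218 + b) (d(Q, b) = 1/((b - 219) + 1) = 1/((-219 + b) + 1) = 1/(-218 + b))
√(-7021 + d(-192, -222)) = √(-7021 + 1/(-218 - 222)) = √(-7021 + 1/(-440)) = √(-7021 - 1/440) = √(-3089241/440) = 3*I*√37757390/220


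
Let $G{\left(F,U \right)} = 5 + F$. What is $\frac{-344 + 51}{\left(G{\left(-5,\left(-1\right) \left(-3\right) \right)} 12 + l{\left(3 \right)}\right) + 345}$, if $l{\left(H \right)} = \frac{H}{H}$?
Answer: $- \frac{293}{346} \approx -0.84682$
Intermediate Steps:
$l{\left(H \right)} = 1$
$\frac{-344 + 51}{\left(G{\left(-5,\left(-1\right) \left(-3\right) \right)} 12 + l{\left(3 \right)}\right) + 345} = \frac{-344 + 51}{\left(\left(5 - 5\right) 12 + 1\right) + 345} = - \frac{293}{\left(0 \cdot 12 + 1\right) + 345} = - \frac{293}{\left(0 + 1\right) + 345} = - \frac{293}{1 + 345} = - \frac{293}{346}$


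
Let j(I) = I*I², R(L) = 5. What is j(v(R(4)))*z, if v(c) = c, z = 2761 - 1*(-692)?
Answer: 431625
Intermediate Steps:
z = 3453 (z = 2761 + 692 = 3453)
j(I) = I³
j(v(R(4)))*z = 5³*3453 = 125*3453 = 431625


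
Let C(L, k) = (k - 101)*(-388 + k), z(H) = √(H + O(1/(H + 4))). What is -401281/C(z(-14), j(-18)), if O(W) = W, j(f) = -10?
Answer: -401281/44178 ≈ -9.0833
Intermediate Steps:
z(H) = √(H + 1/(4 + H)) (z(H) = √(H + 1/(H + 4)) = √(H + 1/(4 + H)))
C(L, k) = (-388 + k)*(-101 + k) (C(L, k) = (-101 + k)*(-388 + k) = (-388 + k)*(-101 + k))
-401281/C(z(-14), j(-18)) = -401281/(39188 + (-10)² - 489*(-10)) = -401281/(39188 + 100 + 4890) = -401281/44178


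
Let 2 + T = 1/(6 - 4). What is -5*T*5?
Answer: 75/2 ≈ 37.500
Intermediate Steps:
T = -3/2 (T = -2 + 1/(6 - 4) = -2 + 1/2 = -3/2 ≈ -1.5000)
-5*T*5 = -5*(-3/2)*5 = (15/2)*5 = 75/2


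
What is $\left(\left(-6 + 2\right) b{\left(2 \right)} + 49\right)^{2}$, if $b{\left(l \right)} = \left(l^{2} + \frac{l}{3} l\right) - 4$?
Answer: $\frac{17161}{9} \approx 1906.8$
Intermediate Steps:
$b{\left(l \right)} = -4 + \frac{4 l^{2}}{3}$ ($b{\left(l \right)} = \left(l^{2} + l \frac{1}{3} l\right) - 4 = \left(l^{2} + \frac{l}{3} l\right) - 4 = \left(l^{2} + \frac{l^{2}}{3}\right) - 4 = \frac{4 l^{2}}{3} - 4 = -4 + \frac{4 l^{2}}{3}$)
$\left(\left(-6 + 2\right) b{\left(2 \right)} + 49\right)^{2} = \left(\left(-6 + 2\right) \left(-4 + \frac{4 \cdot 2^{2}}{3}\right) + 49\right)^{2} = \left(- 4 \left(-4 + \frac{4}{3} \cdot 4\right) + 49\right)^{2} = \left(- 4 \left(-4 + \frac{16}{3}\right) + 49\right)^{2} = \left(\left(-4\right) \frac{4}{3} + 49\right)^{2} = \left(- \frac{16}{3} + 49\right)^{2} = \left(\frac{131}{3}\right)^{2} = \frac{17161}{9}$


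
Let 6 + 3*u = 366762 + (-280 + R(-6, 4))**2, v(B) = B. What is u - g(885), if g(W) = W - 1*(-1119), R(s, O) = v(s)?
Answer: 442540/3 ≈ 1.4751e+5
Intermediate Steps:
R(s, O) = s
g(W) = 1119 + W (g(W) = W + 1119 = 1119 + W)
u = 448552/3 (u = -2 + (366762 + (-280 - 6)**2)/3 = -2 + (366762 + (-286)**2)/3 = -2 + (366762 + 81796)/3 = -2 + (1/3)*448558 = -2 + 448558/3 = 448552/3 ≈ 1.4952e+5)
u - g(885) = 448552/3 - (1119 + 885) = 448552/3 - 1*2004 = 448552/3 - 2004 = 442540/3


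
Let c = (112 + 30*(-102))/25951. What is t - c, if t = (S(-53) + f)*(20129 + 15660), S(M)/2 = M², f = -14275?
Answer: -8040278251775/25951 ≈ -3.0983e+8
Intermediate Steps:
S(M) = 2*M²
t = -309825373 (t = (2*(-53)² - 14275)*(20129 + 15660) = (2*2809 - 14275)*35789 = (5618 - 14275)*35789 = -8657*35789 = -309825373)
c = -2948/25951 (c = (112 - 3060)*(1/25951) = -2948*1/25951 = -2948/25951 ≈ -0.11360)
t - c = -309825373 - 1*(-2948/25951) = -309825373 + 2948/25951 = -8040278251775/25951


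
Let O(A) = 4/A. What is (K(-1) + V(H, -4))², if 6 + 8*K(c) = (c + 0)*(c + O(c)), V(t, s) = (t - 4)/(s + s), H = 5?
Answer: 1/16 ≈ 0.062500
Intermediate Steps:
V(t, s) = (-4 + t)/(2*s) (V(t, s) = (-4 + t)/((2*s)) = (-4 + t)*(1/(2*s)) = (-4 + t)/(2*s))
K(c) = -¾ + c*(c + 4/c)/8 (K(c) = -¾ + ((c + 0)*(c + 4/c))/8 = -¾ + (c*(c + 4/c))/8 = -¾ + c*(c + 4/c)/8)
(K(-1) + V(H, -4))² = ((-¼ + (⅛)*(-1)²) + (½)*(-4 + 5)/(-4))² = ((-¼ + (⅛)*1) + (½)*(-¼)*1)² = ((-¼ + ⅛) - ⅛)² = (-⅛ - ⅛)² = (-¼)² = 1/16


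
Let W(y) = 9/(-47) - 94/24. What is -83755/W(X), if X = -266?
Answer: 6748260/331 ≈ 20388.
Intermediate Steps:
W(y) = -2317/564 (W(y) = 9*(-1/47) - 94*1/24 = -9/47 - 47/12 = -2317/564)
-83755/W(X) = -83755/(-2317/564) = -83755*(-564/2317) = 6748260/331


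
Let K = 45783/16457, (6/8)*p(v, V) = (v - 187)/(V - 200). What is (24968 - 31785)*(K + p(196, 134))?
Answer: -3208755083/181027 ≈ -17725.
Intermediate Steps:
p(v, V) = 4*(-187 + v)/(3*(-200 + V)) (p(v, V) = 4*((v - 187)/(V - 200))/3 = 4*((-187 + v)/(-200 + V))/3 = 4*(-187 + v)/(3*(-200 + V)))
K = 45783/16457 (K = 45783*(1/16457) = 45783/16457 ≈ 2.7820)
(24968 - 31785)*(K + p(196, 134)) = (24968 - 31785)*(45783/16457 + 4*(-187 + 196)/(3*(-200 + 134))) = -6817*(45783/16457 + (4/3)*9/(-66)) = -6817*(45783/16457 + (4/3)*(-1/66)*9) = -6817*(45783/16457 - 2/11) = -6817*470699/181027 = -3208755083/181027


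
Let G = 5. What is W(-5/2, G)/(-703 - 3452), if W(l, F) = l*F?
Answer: 5/1662 ≈ 0.0030084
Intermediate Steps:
W(l, F) = F*l
W(-5/2, G)/(-703 - 3452) = (5*(-5/2))/(-703 - 3452) = (5*(-5*½))/(-4155) = -(-5)/(831*2) = -1/4155*(-25/2) = 5/1662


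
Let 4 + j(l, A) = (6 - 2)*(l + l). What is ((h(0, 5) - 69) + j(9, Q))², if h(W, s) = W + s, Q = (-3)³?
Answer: 16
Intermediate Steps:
Q = -27
j(l, A) = -4 + 8*l (j(l, A) = -4 + (6 - 2)*(l + l) = -4 + 4*(2*l) = -4 + 8*l)
((h(0, 5) - 69) + j(9, Q))² = (((0 + 5) - 69) + (-4 + 8*9))² = ((5 - 69) + (-4 + 72))² = (-64 + 68)² = 4² = 16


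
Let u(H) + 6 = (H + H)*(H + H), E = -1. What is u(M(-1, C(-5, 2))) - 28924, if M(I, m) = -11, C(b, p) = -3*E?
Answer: -28446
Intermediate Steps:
C(b, p) = 3 (C(b, p) = -3*(-1) = 3)
u(H) = -6 + 4*H**2 (u(H) = -6 + (H + H)*(H + H) = -6 + (2*H)*(2*H) = -6 + 4*H**2)
u(M(-1, C(-5, 2))) - 28924 = (-6 + 4*(-11)**2) - 28924 = (-6 + 4*121) - 28924 = (-6 + 484) - 28924 = 478 - 28924 = -28446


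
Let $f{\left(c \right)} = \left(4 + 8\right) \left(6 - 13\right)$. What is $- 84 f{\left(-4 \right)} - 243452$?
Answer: $-236396$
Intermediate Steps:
$f{\left(c \right)} = -84$ ($f{\left(c \right)} = 12 \left(-7\right) = -84$)
$- 84 f{\left(-4 \right)} - 243452 = \left(-84\right) \left(-84\right) - 243452 = 7056 - 243452 = -236396$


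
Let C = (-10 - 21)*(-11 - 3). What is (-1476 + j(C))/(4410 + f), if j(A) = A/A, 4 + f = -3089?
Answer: -1475/1317 ≈ -1.1200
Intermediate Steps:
C = 434 (C = -31*(-14) = 434)
f = -3093 (f = -4 - 3089 = -3093)
j(A) = 1
(-1476 + j(C))/(4410 + f) = (-1476 + 1)/(4410 - 3093) = -1475/1317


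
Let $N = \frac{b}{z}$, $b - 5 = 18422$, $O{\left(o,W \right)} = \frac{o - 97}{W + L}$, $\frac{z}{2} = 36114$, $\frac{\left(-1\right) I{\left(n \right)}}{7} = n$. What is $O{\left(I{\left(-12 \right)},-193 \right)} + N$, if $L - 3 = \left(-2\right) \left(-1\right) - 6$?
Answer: $\frac{2256901}{7006116} \approx 0.32213$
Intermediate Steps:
$L = -1$ ($L = 3 - 4 = -1$)
$I{\left(n \right)} = - 7 n$
$z = 72228$ ($z = 2 \cdot 36114 = 72228$)
$O{\left(o,W \right)} = \frac{-97 + o}{-1 + W}$ ($O{\left(o,W \right)} = \frac{o - 97}{W - 1} = \frac{-97 + o}{-1 + W}$)
$b = 18427$ ($b = 5 + 18422 = 18427$)
$N = \frac{18427}{72228} \approx 0.25512$
$O{\left(I{\left(-12 \right)},-193 \right)} + N = \frac{-97 - -84}{-1 - 193} + \frac{18427}{72228} = \frac{-97 + 84}{-194} + \frac{18427}{72228} = \left(- \frac{1}{194}\right) \left(-13\right) + \frac{18427}{72228} = \frac{13}{194} + \frac{18427}{72228} = \frac{2256901}{7006116}$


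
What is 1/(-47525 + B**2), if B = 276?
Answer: 1/28651 ≈ 3.4903e-5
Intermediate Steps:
1/(-47525 + B**2) = 1/(-47525 + 276**2) = 1/(-47525 + 76176) = 1/28651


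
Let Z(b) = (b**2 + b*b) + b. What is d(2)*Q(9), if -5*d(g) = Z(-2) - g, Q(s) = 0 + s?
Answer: -36/5 ≈ -7.2000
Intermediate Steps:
Q(s) = s
Z(b) = b + 2*b**2 (Z(b) = (b**2 + b**2) + b = 2*b**2 + b = b + 2*b**2)
d(g) = -6/5 + g/5 (d(g) = -(-2*(1 + 2*(-2)) - g)/5 = -(-2*(1 - 4) - g)/5 = -(-2*(-3) - g)/5 = -(6 - g)/5 = -6/5 + g/5)
d(2)*Q(9) = (-6/5 + (1/5)*2)*9 = (-6/5 + 2/5)*9 = -4/5*9 = -36/5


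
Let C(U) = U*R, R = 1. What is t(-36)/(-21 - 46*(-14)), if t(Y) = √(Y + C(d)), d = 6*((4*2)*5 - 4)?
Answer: 6*√5/623 ≈ 0.021535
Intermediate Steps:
d = 216 (d = 6*(8*5 - 4) = 6*(40 - 4) = 6*36 = 216)
C(U) = U (C(U) = U*1 = U)
t(Y) = √(216 + Y) (t(Y) = √(Y + 216) = √(216 + Y))
t(-36)/(-21 - 46*(-14)) = √(216 - 36)/(-21 - 46*(-14)) = √180/(-21 + 644) = (6*√5)/623 = (6*√5)*(1/623) = 6*√5/623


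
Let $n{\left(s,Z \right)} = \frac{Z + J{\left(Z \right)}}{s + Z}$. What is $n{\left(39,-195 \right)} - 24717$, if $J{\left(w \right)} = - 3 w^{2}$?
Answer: $- \frac{47969}{2} \approx -23985.0$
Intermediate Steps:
$n{\left(s,Z \right)} = \frac{Z - 3 Z^{2}}{Z + s}$ ($n{\left(s,Z \right)} = \frac{Z - 3 Z^{2}}{s + Z} = \frac{Z - 3 Z^{2}}{Z + s}$)
$n{\left(39,-195 \right)} - 24717 = - \frac{195 \left(1 - -585\right)}{-195 + 39} - 24717 = - \frac{195 \left(1 + 585\right)}{-156} - 24717 = \left(-195\right) \left(- \frac{1}{156}\right) 586 - 24717 = \frac{1465}{2} - 24717 = - \frac{47969}{2}$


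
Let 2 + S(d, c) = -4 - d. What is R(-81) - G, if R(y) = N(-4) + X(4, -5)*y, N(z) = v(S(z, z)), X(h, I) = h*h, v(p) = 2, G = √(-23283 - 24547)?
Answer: -1294 - I*√47830 ≈ -1294.0 - 218.7*I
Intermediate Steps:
S(d, c) = -6 - d (S(d, c) = -2 + (-4 - d) = -6 - d)
G = I*√47830 (G = √(-47830) = I*√47830 ≈ 218.7*I)
X(h, I) = h²
N(z) = 2
R(y) = 2 + 16*y (R(y) = 2 + 4²*y = 2 + 16*y)
R(-81) - G = (2 + 16*(-81)) - I*√47830 = (2 - 1296) - I*√47830 = -1294 - I*√47830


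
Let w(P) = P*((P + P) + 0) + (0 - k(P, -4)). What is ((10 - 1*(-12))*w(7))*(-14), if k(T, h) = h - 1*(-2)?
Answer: -30800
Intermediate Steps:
k(T, h) = 2 + h (k(T, h) = h + 2 = 2 + h)
w(P) = 2 + 2*P² (w(P) = P*((P + P) + 0) + (0 - (2 - 4)) = P*(2*P + 0) + (0 - 1*(-2)) = P*(2*P) + (0 + 2) = 2*P² + 2 = 2 + 2*P²)
((10 - 1*(-12))*w(7))*(-14) = ((10 - 1*(-12))*(2 + 2*7²))*(-14) = ((10 + 12)*(2 + 2*49))*(-14) = (22*(2 + 98))*(-14) = (22*100)*(-14) = 2200*(-14) = -30800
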